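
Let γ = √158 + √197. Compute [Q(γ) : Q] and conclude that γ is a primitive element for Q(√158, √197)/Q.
[Q(γ) : Q] = 4 (equivalently, Q(γ) = Q(√158, √197))

Obviously Q(γ) ⊆ Q(√158, √197), and [Q(√158, √197):Q] = 4 (since 158, 197 are distinct squarefree integers > 1 with 31126 not a perfect square). To show equality we compute the minimal polynomial of γ. From γ = √158 + √197: γ^2 = 158 + 2√(31126) + 197 = 355 + 2√(31126), so γ^2 - 355 = 2√(31126); squaring, (γ^2 - 355)^2 = 4·31126, i.e. γ^4 - 710γ^2 + 126025 - 124504 = 0, i.e. γ^4 - 710γ^2 + 1521 = 0. So γ is a root of x^4 - 710x^2 + 1521. This polynomial is irreducible over Q: it has no rational root (each ±√158 ± √197 is irrational), and any factorization into two quadratics over Q would force √(31126) ∈ Q (pairing opposite roots) or √158, √197 ∈ Q (other pairings), all impossible. Hence [Q(γ):Q] = 4 = [Q(√158, √197):Q], so Q(γ) = Q(√158, √197).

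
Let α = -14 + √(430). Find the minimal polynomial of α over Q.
m_α(x) = x^2 + 28x - 234

From α + 14 = √(430), squaring gives (α + 14)^2 = 430, i.e. α^2 + 28α + 196 = 430, so α^2 + 28α - 234 = 0. The discriminant of x^2 + 28x - 234 is (28)^2 - 4·(-234) = 784 + 936 = 1720, and 4·(430) is not a perfect square in Q since 430 is squarefree and ≠ 1. Hence x^2 + 28x - 234 is irreducible over Q and is the minimal polynomial of α.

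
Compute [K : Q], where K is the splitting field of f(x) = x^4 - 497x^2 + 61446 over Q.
[K : Q] = 4

Solving the quadratic in x^2: x^2 = (497 ± √(497^2 - 4·61446))/2 = (497 ± √1225)/2 = (497 ± 35)/2, giving x^2 = 231 or x^2 = 266. So f(x) = (x^2 - 231)(x^2 - 266) and the roots of f are ±√231, ±√266. Hence the splitting field is K = Q(√231, √266). Since 231 and 266 are distinct squarefree integers > 1, their product 61446 is not a perfect square, so √266 ∉ Q(√231). By the tower law [K:Q] = [Q(√231,√266):Q(√231)] · [Q(√231):Q] = 2 · 2 = 4.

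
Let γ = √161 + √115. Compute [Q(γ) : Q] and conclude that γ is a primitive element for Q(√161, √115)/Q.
[Q(γ) : Q] = 4 (equivalently, Q(γ) = Q(√161, √115))

Obviously Q(γ) ⊆ Q(√161, √115), and [Q(√161, √115):Q] = 4 (since 161, 115 are distinct squarefree integers > 1 with 18515 not a perfect square). To show equality we compute the minimal polynomial of γ. From γ = √161 + √115: γ^2 = 161 + 2√(18515) + 115 = 276 + 2√(18515), so γ^2 - 276 = 2√(18515); squaring, (γ^2 - 276)^2 = 4·18515, i.e. γ^4 - 552γ^2 + 76176 - 74060 = 0, i.e. γ^4 - 552γ^2 + 2116 = 0. So γ is a root of x^4 - 552x^2 + 2116. This polynomial is irreducible over Q: it has no rational root (each ±√161 ± √115 is irrational), and any factorization into two quadratics over Q would force √(18515) ∈ Q (pairing opposite roots) or √161, √115 ∈ Q (other pairings), all impossible. Hence [Q(γ):Q] = 4 = [Q(√161, √115):Q], so Q(γ) = Q(√161, √115).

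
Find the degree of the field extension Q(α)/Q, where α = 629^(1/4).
[Q(α):Q] = 4

α is a root of x^4 - 629. By Eisenstein's criterion at the prime p = 17 (which divides the constant term 629 but p^2 = 289 does not, since 629 is squarefree), x^4 - 629 is irreducible over Q. Hence [Q(α):Q] = 4.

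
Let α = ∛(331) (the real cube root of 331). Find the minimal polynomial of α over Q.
m_α(x) = x^3 - 331

α satisfies α^3 = 331, so x^3 - 331 annihilates α. By the rational root test, a rational root p/q (in lowest terms) of x^3 - 331 would satisfy p^3 = 331 q^3, forcing q = 1 and p^3 = 331; but 331 is not a perfect cube, contradiction. A monic cubic over Q with no rational root is irreducible (any nontrivial factorization would include a linear factor). Hence x^3 - 331 is the minimal polynomial of α, and in particular [Q(α):Q] = 3.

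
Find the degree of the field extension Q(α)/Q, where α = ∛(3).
[Q(α):Q] = 3

The minimal polynomial of α is x^3 - 3, irreducible over Q since 3 is not a perfect cube (so x^3 - 3 has no rational root). Hence [Q(α):Q] = deg(m_α) = 3.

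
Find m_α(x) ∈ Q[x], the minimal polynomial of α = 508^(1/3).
m_α(x) = x^3 - 508

α satisfies α^3 = 508, so x^3 - 508 annihilates α. By the rational root test, a rational root p/q (in lowest terms) of x^3 - 508 would satisfy p^3 = 508 q^3, forcing q = 1 and p^3 = 508; but 508 is not a perfect cube, contradiction. A monic cubic over Q with no rational root is irreducible (any nontrivial factorization would include a linear factor). Hence x^3 - 508 is the minimal polynomial of α, and in particular [Q(α):Q] = 3.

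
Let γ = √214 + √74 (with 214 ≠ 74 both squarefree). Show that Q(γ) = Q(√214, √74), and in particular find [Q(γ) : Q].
[Q(γ) : Q] = 4 (equivalently, Q(γ) = Q(√214, √74))

Obviously Q(γ) ⊆ Q(√214, √74), and [Q(√214, √74):Q] = 4 (since 214, 74 are distinct squarefree integers > 1 with 15836 not a perfect square). To show equality we compute the minimal polynomial of γ. From γ = √214 + √74: γ^2 = 214 + 2√(15836) + 74 = 288 + 2√(15836), so γ^2 - 288 = 2√(15836); squaring, (γ^2 - 288)^2 = 4·15836, i.e. γ^4 - 576γ^2 + 82944 - 63344 = 0, i.e. γ^4 - 576γ^2 + 19600 = 0. So γ is a root of x^4 - 576x^2 + 19600. This polynomial is irreducible over Q: it has no rational root (each ±√214 ± √74 is irrational), and any factorization into two quadratics over Q would force √(15836) ∈ Q (pairing opposite roots) or √214, √74 ∈ Q (other pairings), all impossible. Hence [Q(γ):Q] = 4 = [Q(√214, √74):Q], so Q(γ) = Q(√214, √74).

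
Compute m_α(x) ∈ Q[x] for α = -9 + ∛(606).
m_α(x) = x^3 + 27x^2 + 243x + 123

Set β = α + 9 = ∛(606), so β^3 = 606. Then (α + 9)^3 - 606 = 0, i.e. α is a root of g(x) = (x + 9)^3 - 606 = x^3 + 27x^2 + 243x + 123. Since g(x) = h(x + 9) where h(x) = x^3 - 606, and h is irreducible over Q (because 606 is not a perfect cube, so h has no rational root, and a monic cubic with no rational root is irreducible), g is also irreducible (irreducibility is preserved under the substitution x → x + 9). Hence m_α(x) = x^3 + 27x^2 + 243x + 123.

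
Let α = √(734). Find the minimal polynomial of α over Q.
m_α(x) = x^2 - 734

α satisfies α^2 - 734 = 0, so x^2 - 734 annihilates α. Since d = 734 is squarefree and ≠ 1, it is not a perfect square in Q, so x^2 - 734 has no rational root and is therefore irreducible over Q (a degree-2 polynomial over a field is irreducible iff it has no root). Hence m_α(x) = x^2 - 734.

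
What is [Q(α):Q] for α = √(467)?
[Q(α):Q] = 2

[Q(α):Q] equals the degree of the minimal polynomial of α. Here α^2 = 467 and x^2 - 467 is irreducible (d = 467 is squarefree, ≠ 1, hence not a square), so deg(m_α) = 2. Thus [Q(α):Q] = 2.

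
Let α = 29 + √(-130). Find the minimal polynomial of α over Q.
m_α(x) = x^2 - 58x + 971

From α - 29 = √(-130), squaring gives (α - 29)^2 = -130, i.e. α^2 - 58α + 841 = -130, so α^2 - 58α + 971 = 0. The discriminant of x^2 - 58x + 971 is (-58)^2 - 4·(971) = 3364 - 3884 = -520, and 4·(-130) is not a perfect square in Q since -130 is squarefree and ≠ 1. Hence x^2 - 58x + 971 is irreducible over Q and is the minimal polynomial of α.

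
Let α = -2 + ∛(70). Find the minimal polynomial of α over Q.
m_α(x) = x^3 + 6x^2 + 12x - 62

Set β = α + 2 = ∛(70), so β^3 = 70. Then (α + 2)^3 - 70 = 0, i.e. α is a root of g(x) = (x + 2)^3 - 70 = x^3 + 6x^2 + 12x - 62. Since g(x) = h(x + 2) where h(x) = x^3 - 70, and h is irreducible over Q (because 70 is not a perfect cube, so h has no rational root, and a monic cubic with no rational root is irreducible), g is also irreducible (irreducibility is preserved under the substitution x → x + 2). Hence m_α(x) = x^3 + 6x^2 + 12x - 62.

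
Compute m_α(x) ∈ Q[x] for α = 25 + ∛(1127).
m_α(x) = x^3 - 75x^2 + 1875x - 16752

Set β = α - 25 = ∛(1127), so β^3 = 1127. Then (α - 25)^3 - 1127 = 0, i.e. α is a root of g(x) = (x - 25)^3 - 1127 = x^3 - 75x^2 + 1875x - 16752. Since g(x) = h(x - 25) where h(x) = x^3 - 1127, and h is irreducible over Q (because 1127 is not a perfect cube, so h has no rational root, and a monic cubic with no rational root is irreducible), g is also irreducible (irreducibility is preserved under the substitution x → x - 25). Hence m_α(x) = x^3 - 75x^2 + 1875x - 16752.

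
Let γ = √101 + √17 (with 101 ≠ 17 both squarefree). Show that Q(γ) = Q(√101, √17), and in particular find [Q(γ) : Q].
[Q(γ) : Q] = 4 (equivalently, Q(γ) = Q(√101, √17))

Obviously Q(γ) ⊆ Q(√101, √17), and [Q(√101, √17):Q] = 4 (since 101, 17 are distinct squarefree integers > 1 with 1717 not a perfect square). To show equality we compute the minimal polynomial of γ. From γ = √101 + √17: γ^2 = 101 + 2√(1717) + 17 = 118 + 2√(1717), so γ^2 - 118 = 2√(1717); squaring, (γ^2 - 118)^2 = 4·1717, i.e. γ^4 - 236γ^2 + 13924 - 6868 = 0, i.e. γ^4 - 236γ^2 + 7056 = 0. So γ is a root of x^4 - 236x^2 + 7056. This polynomial is irreducible over Q: it has no rational root (each ±√101 ± √17 is irrational), and any factorization into two quadratics over Q would force √(1717) ∈ Q (pairing opposite roots) or √101, √17 ∈ Q (other pairings), all impossible. Hence [Q(γ):Q] = 4 = [Q(√101, √17):Q], so Q(γ) = Q(√101, √17).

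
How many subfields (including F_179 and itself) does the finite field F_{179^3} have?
F_{179^3} has 2 subfields

The subfields of F_{p^n} are exactly the fields F_{p^d} for d | n (each is the fixed field of the unique index-d subgroup of Gal(F_{p^n}/F_p) ≅ Z/nZ). The divisors of n = 3 are {1, 3}, giving 2 subfields: F_{179^1}, F_{179^3}.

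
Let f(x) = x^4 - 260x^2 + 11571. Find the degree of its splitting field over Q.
[K : Q] = 4

Solving the quadratic in x^2: x^2 = (260 ± √(260^2 - 4·11571))/2 = (260 ± √21316)/2 = (260 ± 146)/2, giving x^2 = 203 or x^2 = 57. So f(x) = (x^2 - 203)(x^2 - 57) and the roots of f are ±√203, ±√57. Hence the splitting field is K = Q(√203, √57). Since 203 and 57 are distinct squarefree integers > 1, their product 11571 is not a perfect square, so √57 ∉ Q(√203). By the tower law [K:Q] = [Q(√203,√57):Q(√203)] · [Q(√203):Q] = 2 · 2 = 4.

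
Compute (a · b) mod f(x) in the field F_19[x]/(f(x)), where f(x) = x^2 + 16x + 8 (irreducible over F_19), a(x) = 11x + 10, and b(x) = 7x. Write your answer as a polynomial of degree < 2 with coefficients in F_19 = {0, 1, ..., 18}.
a · b ≡ 16x + 11 (mod f(x))

Multiply in F_19[x]: a(x)·b(x) = (11x + 10)·(7x) = x^2 + 13x. This has degree ≥ 2, so divide by f(x) over F_19: x^2 + 13x = (1)·(x^2 + 16x + 8) + (16x + 11). Hence a·b ≡ 16x + 11 (mod f). (F_19[x]/(f) is a field with 19^2 = 361 elements since f is irreducible of degree 2.)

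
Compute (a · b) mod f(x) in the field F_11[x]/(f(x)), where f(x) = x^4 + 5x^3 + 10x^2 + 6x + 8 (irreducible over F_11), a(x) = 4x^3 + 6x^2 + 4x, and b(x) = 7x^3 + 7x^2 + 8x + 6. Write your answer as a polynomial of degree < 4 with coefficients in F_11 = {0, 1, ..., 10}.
a · b ≡ 3x^3 + 7x^2 + 3x + 10 (mod f(x))

Multiply in F_11[x]: a(x)·b(x) = (4x^3 + 6x^2 + 4x)·(7x^3 + 7x^2 + 8x + 6) = 6x^6 + 4x^5 + 3x^4 + x^3 + 2x^2 + 2x. This has degree ≥ 4, so divide by f(x) over F_11: 6x^6 + 4x^5 + 3x^4 + x^3 + 2x^2 + 2x = (6x^2 + 7x + 7)·(x^4 + 5x^3 + 10x^2 + 6x + 8) + (3x^3 + 7x^2 + 3x + 10). Hence a·b ≡ 3x^3 + 7x^2 + 3x + 10 (mod f). (F_11[x]/(f) is a field with 11^4 = 14641 elements since f is irreducible of degree 4.)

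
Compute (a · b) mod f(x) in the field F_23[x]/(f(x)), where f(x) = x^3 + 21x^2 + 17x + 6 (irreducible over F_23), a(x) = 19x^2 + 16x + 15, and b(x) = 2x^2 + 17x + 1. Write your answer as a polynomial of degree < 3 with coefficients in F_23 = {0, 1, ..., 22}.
a · b ≡ 8x^2 + 7x + 5 (mod f(x))

Multiply in F_23[x]: a(x)·b(x) = (19x^2 + 16x + 15)·(2x^2 + 17x + 1) = 15x^4 + 10x^3 + 22x^2 + 18x + 15. This has degree ≥ 3, so divide by f(x) over F_23: 15x^4 + 10x^3 + 22x^2 + 18x + 15 = (15x + 17)·(x^3 + 21x^2 + 17x + 6) + (8x^2 + 7x + 5). Hence a·b ≡ 8x^2 + 7x + 5 (mod f). (F_23[x]/(f) is a field with 23^3 = 12167 elements since f is irreducible of degree 3.)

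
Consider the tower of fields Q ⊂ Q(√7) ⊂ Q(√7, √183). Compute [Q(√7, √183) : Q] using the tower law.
[Q(√7, √183) : Q] = 4

[Q(√7):Q] = 2 (min poly x^2 - 7, irreducible since 7 is squarefree > 1). For the top step, suppose √183 ∈ Q(√7), say √183 = c + d√7 with c, d ∈ Q. Squaring: 183 = c^2 + 7d^2 + 2cd√7. Since √7 ∉ Q this forces 2cd = 0. If d = 0 then √183 = c ∈ Q, contradicting 183 squarefree > 1. If c = 0 then 183 = 7d^2, so 7·183 = (7d)^2 is a perfect square in Q — but 7·183 = 1281 is not a perfect square (since 7 and 183 are distinct squarefree integers). Contradiction. Hence √183 ∉ Q(√7), so x^2 - 183 stays irreducible over Q(√7) and [Q(√7, √183) : Q(√7)] = 2. By the tower law, [Q(√7, √183) : Q] = 2 · 2 = 4.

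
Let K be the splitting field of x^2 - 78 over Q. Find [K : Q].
[K : Q] = 2

f(x) = x^2 - 78 factors as (x - √78)(x + √78). The splitting field is K = Q(√78). Since 78 is squarefree and > 1, it is not a perfect square, so x^2 - 78 is irreducible over Q and [Q(√78) : Q] = 2. Hence [K : Q] = 2.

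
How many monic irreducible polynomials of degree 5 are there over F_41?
There are 23171232 monic irreducible polynomials of degree 5 over F_41

Each element of F_{41^5} that lies in no proper subfield is a root of exactly one monic irreducible of degree 5 over F_41, and each such polynomial has 5 distinct roots in F_{41^5}. By Möbius inversion the count is N_41(5) = (1/5) Σ_{d|5} μ(5/d) · 41^d = (1/5)(μ(5)·41^1 + μ(1)·41^5) = 115856160/5 = 23171232.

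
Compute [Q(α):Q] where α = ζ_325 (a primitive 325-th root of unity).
[Q(α):Q] = 240

The minimal polynomial of ζ_325 over Q is the 325-th cyclotomic polynomial Φ_325(x), which is irreducible over Q and has degree φ(325) = 240. Hence [Q(α):Q] = φ(325) = 240.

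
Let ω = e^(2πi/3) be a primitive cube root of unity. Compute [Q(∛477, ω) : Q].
[Q(∛477, ω) : Q] = 6

[Q(∛477):Q] = 3 (min poly x^3 - 477, irreducible since 477 is not a perfect cube). [Q(ω):Q] = 2 (min poly x^2 + x + 1). Since Q(∛477) ⊂ R and ω ∉ R, we have ω ∉ Q(∛477), so x^2 + x + 1 remains irreducible over Q(∛477) and [Q(∛477, ω) : Q(∛477)] = 2. By the tower law, [Q(∛477, ω) : Q] = 3 · 2 = 6. (In fact Q(∛477, ω) is the splitting field of x^3 - 477 over Q.)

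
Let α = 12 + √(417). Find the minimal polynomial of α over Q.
m_α(x) = x^2 - 24x - 273

From α - 12 = √(417), squaring gives (α - 12)^2 = 417, i.e. α^2 - 24α + 144 = 417, so α^2 - 24α - 273 = 0. The discriminant of x^2 - 24x - 273 is (-24)^2 - 4·(-273) = 576 + 1092 = 1668, and 4·(417) is not a perfect square in Q since 417 is squarefree and ≠ 1. Hence x^2 - 24x - 273 is irreducible over Q and is the minimal polynomial of α.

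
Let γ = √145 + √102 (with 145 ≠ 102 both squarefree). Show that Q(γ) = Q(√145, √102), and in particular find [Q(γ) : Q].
[Q(γ) : Q] = 4 (equivalently, Q(γ) = Q(√145, √102))

Obviously Q(γ) ⊆ Q(√145, √102), and [Q(√145, √102):Q] = 4 (since 145, 102 are distinct squarefree integers > 1 with 14790 not a perfect square). To show equality we compute the minimal polynomial of γ. From γ = √145 + √102: γ^2 = 145 + 2√(14790) + 102 = 247 + 2√(14790), so γ^2 - 247 = 2√(14790); squaring, (γ^2 - 247)^2 = 4·14790, i.e. γ^4 - 494γ^2 + 61009 - 59160 = 0, i.e. γ^4 - 494γ^2 + 1849 = 0. So γ is a root of x^4 - 494x^2 + 1849. This polynomial is irreducible over Q: it has no rational root (each ±√145 ± √102 is irrational), and any factorization into two quadratics over Q would force √(14790) ∈ Q (pairing opposite roots) or √145, √102 ∈ Q (other pairings), all impossible. Hence [Q(γ):Q] = 4 = [Q(√145, √102):Q], so Q(γ) = Q(√145, √102).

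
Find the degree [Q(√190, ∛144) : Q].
[Q(√190, ∛144) : Q] = 6

Let L = Q(√190, ∛144). Since Q(√190) ⊂ L and [Q(√190):Q] = 2, the tower law gives 2 | [L:Q]. Likewise Q(∛144) ⊂ L with [Q(∛144):Q] = 3 (because 144 is not a perfect cube), so 3 | [L:Q]. As gcd(2,3) = 1, [L:Q] is divisible by 6. Conversely L is generated over Q by √190 and ∛144, so [L:Q] ≤ 2·3 = 6. Therefore [Q(√190, ∛144) : Q] = 6.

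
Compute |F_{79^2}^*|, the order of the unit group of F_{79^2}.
|F_{79^2}^*| = 6240

F_{79^2} has 79^2 = 6241 elements; its multiplicative group consists of all nonzero elements, so |F_{79^2}^*| = 6241 - 1 = 6240. (It is cyclic since any finite subgroup of the multiplicative group of a field is cyclic.)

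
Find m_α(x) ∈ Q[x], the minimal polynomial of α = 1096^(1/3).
m_α(x) = x^3 - 1096

α satisfies α^3 = 1096, so x^3 - 1096 annihilates α. By the rational root test, a rational root p/q (in lowest terms) of x^3 - 1096 would satisfy p^3 = 1096 q^3, forcing q = 1 and p^3 = 1096; but 1096 is not a perfect cube, contradiction. A monic cubic over Q with no rational root is irreducible (any nontrivial factorization would include a linear factor). Hence x^3 - 1096 is the minimal polynomial of α, and in particular [Q(α):Q] = 3.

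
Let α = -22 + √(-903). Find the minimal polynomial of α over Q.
m_α(x) = x^2 + 44x + 1387

From α + 22 = √(-903), squaring gives (α + 22)^2 = -903, i.e. α^2 + 44α + 484 = -903, so α^2 + 44α + 1387 = 0. The discriminant of x^2 + 44x + 1387 is (44)^2 - 4·(1387) = 1936 - 5548 = -3612, and 4·(-903) is not a perfect square in Q since -903 is squarefree and ≠ 1. Hence x^2 + 44x + 1387 is irreducible over Q and is the minimal polynomial of α.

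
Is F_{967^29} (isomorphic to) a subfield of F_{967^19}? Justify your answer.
No: F_{967^29} is not a subfield of F_{967^19}

F_{p^m} embeds in F_{p^n} iff m | n. Here 29 ∤ 19 (since 19 = 0·29 + 19 with remainder 19 ≠ 0), so F_{967^29} is not a subfield of F_{967^19}. Equivalently: if it were, the tower law would give 29 = [F_{967^29}:F_967] dividing [F_{967^19}:F_967] = 19, contradiction.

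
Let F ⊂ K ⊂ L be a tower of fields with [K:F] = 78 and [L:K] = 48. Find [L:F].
[L:F] = 3744

The tower law says that for any tower of field extensions F ⊂ K ⊂ L with finite degrees, [L:F] = [L:K] · [K:F]. Here this gives [L:F] = 48 · 78 = 3744.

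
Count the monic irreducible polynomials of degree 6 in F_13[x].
There are 804076 monic irreducible polynomials of degree 6 over F_13

Each element of F_{13^6} that lies in no proper subfield is a root of exactly one monic irreducible of degree 6 over F_13, and each such polynomial has 6 distinct roots in F_{13^6}. By Möbius inversion the count is N_13(6) = (1/6) Σ_{d|6} μ(6/d) · 13^d = (1/6)(μ(6)·13^1 + μ(3)·13^2 + μ(2)·13^3 + μ(1)·13^6) = 4824456/6 = 804076.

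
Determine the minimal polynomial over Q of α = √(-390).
m_α(x) = x^2 + 390

α satisfies α^2 + 390 = 0, so x^2 + 390 annihilates α. Since d = -390 is squarefree and ≠ 1, it is not a perfect square in Q, so x^2 + 390 has no rational root and is therefore irreducible over Q (a degree-2 polynomial over a field is irreducible iff it has no root). Hence m_α(x) = x^2 + 390.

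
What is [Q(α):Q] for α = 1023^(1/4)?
[Q(α):Q] = 4

α is a root of x^4 - 1023. By Eisenstein's criterion at the prime p = 3 (which divides the constant term 1023 but p^2 = 9 does not, since 1023 is squarefree), x^4 - 1023 is irreducible over Q. Hence [Q(α):Q] = 4.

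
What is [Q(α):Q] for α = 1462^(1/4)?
[Q(α):Q] = 4

α is a root of x^4 - 1462. By Eisenstein's criterion at the prime p = 2 (which divides the constant term 1462 but p^2 = 4 does not, since 1462 is squarefree), x^4 - 1462 is irreducible over Q. Hence [Q(α):Q] = 4.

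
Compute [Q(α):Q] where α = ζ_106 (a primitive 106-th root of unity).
[Q(α):Q] = 52

The minimal polynomial of ζ_106 over Q is the 106-th cyclotomic polynomial Φ_106(x), which is irreducible over Q and has degree φ(106) = 52. Hence [Q(α):Q] = φ(106) = 52.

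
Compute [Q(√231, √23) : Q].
[Q(√231, √23) : Q] = 4

[Q(√231):Q] = 2 (min poly x^2 - 231, irreducible since 231 is squarefree > 1). For the top step, suppose √23 ∈ Q(√231), say √23 = c + d√231 with c, d ∈ Q. Squaring: 23 = c^2 + 231d^2 + 2cd√231. Since √231 ∉ Q this forces 2cd = 0. If d = 0 then √23 = c ∈ Q, contradicting 23 squarefree > 1. If c = 0 then 23 = 231d^2, so 231·23 = (231d)^2 is a perfect square in Q — but 231·23 = 5313 is not a perfect square (since 231 and 23 are distinct squarefree integers). Contradiction. Hence √23 ∉ Q(√231), so x^2 - 23 stays irreducible over Q(√231) and [Q(√231, √23) : Q(√231)] = 2. By the tower law, [Q(√231, √23) : Q] = 2 · 2 = 4.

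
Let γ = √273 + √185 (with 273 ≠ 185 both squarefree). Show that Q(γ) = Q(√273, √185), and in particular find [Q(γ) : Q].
[Q(γ) : Q] = 4 (equivalently, Q(γ) = Q(√273, √185))

Obviously Q(γ) ⊆ Q(√273, √185), and [Q(√273, √185):Q] = 4 (since 273, 185 are distinct squarefree integers > 1 with 50505 not a perfect square). To show equality we compute the minimal polynomial of γ. From γ = √273 + √185: γ^2 = 273 + 2√(50505) + 185 = 458 + 2√(50505), so γ^2 - 458 = 2√(50505); squaring, (γ^2 - 458)^2 = 4·50505, i.e. γ^4 - 916γ^2 + 209764 - 202020 = 0, i.e. γ^4 - 916γ^2 + 7744 = 0. So γ is a root of x^4 - 916x^2 + 7744. This polynomial is irreducible over Q: it has no rational root (each ±√273 ± √185 is irrational), and any factorization into two quadratics over Q would force √(50505) ∈ Q (pairing opposite roots) or √273, √185 ∈ Q (other pairings), all impossible. Hence [Q(γ):Q] = 4 = [Q(√273, √185):Q], so Q(γ) = Q(√273, √185).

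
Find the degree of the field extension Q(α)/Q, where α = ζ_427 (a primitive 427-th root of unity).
[Q(α):Q] = 360

The minimal polynomial of ζ_427 over Q is the 427-th cyclotomic polynomial Φ_427(x), which is irreducible over Q and has degree φ(427) = 360. Hence [Q(α):Q] = φ(427) = 360.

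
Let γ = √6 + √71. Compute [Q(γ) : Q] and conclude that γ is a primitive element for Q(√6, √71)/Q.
[Q(γ) : Q] = 4 (equivalently, Q(γ) = Q(√6, √71))

Obviously Q(γ) ⊆ Q(√6, √71), and [Q(√6, √71):Q] = 4 (since 6, 71 are distinct squarefree integers > 1 with 426 not a perfect square). To show equality we compute the minimal polynomial of γ. From γ = √6 + √71: γ^2 = 6 + 2√(426) + 71 = 77 + 2√(426), so γ^2 - 77 = 2√(426); squaring, (γ^2 - 77)^2 = 4·426, i.e. γ^4 - 154γ^2 + 5929 - 1704 = 0, i.e. γ^4 - 154γ^2 + 4225 = 0. So γ is a root of x^4 - 154x^2 + 4225. This polynomial is irreducible over Q: it has no rational root (each ±√6 ± √71 is irrational), and any factorization into two quadratics over Q would force √(426) ∈ Q (pairing opposite roots) or √6, √71 ∈ Q (other pairings), all impossible. Hence [Q(γ):Q] = 4 = [Q(√6, √71):Q], so Q(γ) = Q(√6, √71).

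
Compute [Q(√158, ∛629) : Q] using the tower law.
[Q(√158, ∛629) : Q] = 6

Let L = Q(√158, ∛629). Since Q(√158) ⊂ L and [Q(√158):Q] = 2, the tower law gives 2 | [L:Q]. Likewise Q(∛629) ⊂ L with [Q(∛629):Q] = 3 (because 629 is not a perfect cube), so 3 | [L:Q]. As gcd(2,3) = 1, [L:Q] is divisible by 6. Conversely L is generated over Q by √158 and ∛629, so [L:Q] ≤ 2·3 = 6. Therefore [Q(√158, ∛629) : Q] = 6.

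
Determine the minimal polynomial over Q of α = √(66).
m_α(x) = x^2 - 66

α satisfies α^2 - 66 = 0, so x^2 - 66 annihilates α. Since d = 66 is squarefree and ≠ 1, it is not a perfect square in Q, so x^2 - 66 has no rational root and is therefore irreducible over Q (a degree-2 polynomial over a field is irreducible iff it has no root). Hence m_α(x) = x^2 - 66.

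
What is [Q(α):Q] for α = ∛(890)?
[Q(α):Q] = 3

The minimal polynomial of α is x^3 - 890, irreducible over Q since 890 is not a perfect cube (so x^3 - 890 has no rational root). Hence [Q(α):Q] = deg(m_α) = 3.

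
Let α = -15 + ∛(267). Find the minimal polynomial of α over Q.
m_α(x) = x^3 + 45x^2 + 675x + 3108

Set β = α + 15 = ∛(267), so β^3 = 267. Then (α + 15)^3 - 267 = 0, i.e. α is a root of g(x) = (x + 15)^3 - 267 = x^3 + 45x^2 + 675x + 3108. Since g(x) = h(x + 15) where h(x) = x^3 - 267, and h is irreducible over Q (because 267 is not a perfect cube, so h has no rational root, and a monic cubic with no rational root is irreducible), g is also irreducible (irreducibility is preserved under the substitution x → x + 15). Hence m_α(x) = x^3 + 45x^2 + 675x + 3108.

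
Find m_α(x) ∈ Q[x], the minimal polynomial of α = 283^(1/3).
m_α(x) = x^3 - 283

α satisfies α^3 = 283, so x^3 - 283 annihilates α. By the rational root test, a rational root p/q (in lowest terms) of x^3 - 283 would satisfy p^3 = 283 q^3, forcing q = 1 and p^3 = 283; but 283 is not a perfect cube, contradiction. A monic cubic over Q with no rational root is irreducible (any nontrivial factorization would include a linear factor). Hence x^3 - 283 is the minimal polynomial of α, and in particular [Q(α):Q] = 3.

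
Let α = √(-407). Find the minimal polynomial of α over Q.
m_α(x) = x^2 + 407

α satisfies α^2 + 407 = 0, so x^2 + 407 annihilates α. Since d = -407 is squarefree and ≠ 1, it is not a perfect square in Q, so x^2 + 407 has no rational root and is therefore irreducible over Q (a degree-2 polynomial over a field is irreducible iff it has no root). Hence m_α(x) = x^2 + 407.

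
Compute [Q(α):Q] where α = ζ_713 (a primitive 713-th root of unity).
[Q(α):Q] = 660

The minimal polynomial of ζ_713 over Q is the 713-th cyclotomic polynomial Φ_713(x), which is irreducible over Q and has degree φ(713) = 660. Hence [Q(α):Q] = φ(713) = 660.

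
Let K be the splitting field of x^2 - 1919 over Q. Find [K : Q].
[K : Q] = 2

f(x) = x^2 - 1919 factors as (x - √1919)(x + √1919). The splitting field is K = Q(√1919). Since 1919 is squarefree and > 1, it is not a perfect square, so x^2 - 1919 is irreducible over Q and [Q(√1919) : Q] = 2. Hence [K : Q] = 2.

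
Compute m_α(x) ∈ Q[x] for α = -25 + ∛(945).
m_α(x) = x^3 + 75x^2 + 1875x + 14680

Set β = α + 25 = ∛(945), so β^3 = 945. Then (α + 25)^3 - 945 = 0, i.e. α is a root of g(x) = (x + 25)^3 - 945 = x^3 + 75x^2 + 1875x + 14680. Since g(x) = h(x + 25) where h(x) = x^3 - 945, and h is irreducible over Q (because 945 is not a perfect cube, so h has no rational root, and a monic cubic with no rational root is irreducible), g is also irreducible (irreducibility is preserved under the substitution x → x + 25). Hence m_α(x) = x^3 + 75x^2 + 1875x + 14680.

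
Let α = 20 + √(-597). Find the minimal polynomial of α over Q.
m_α(x) = x^2 - 40x + 997

From α - 20 = √(-597), squaring gives (α - 20)^2 = -597, i.e. α^2 - 40α + 400 = -597, so α^2 - 40α + 997 = 0. The discriminant of x^2 - 40x + 997 is (-40)^2 - 4·(997) = 1600 - 3988 = -2388, and 4·(-597) is not a perfect square in Q since -597 is squarefree and ≠ 1. Hence x^2 - 40x + 997 is irreducible over Q and is the minimal polynomial of α.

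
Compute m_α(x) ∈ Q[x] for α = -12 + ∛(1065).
m_α(x) = x^3 + 36x^2 + 432x + 663

Set β = α + 12 = ∛(1065), so β^3 = 1065. Then (α + 12)^3 - 1065 = 0, i.e. α is a root of g(x) = (x + 12)^3 - 1065 = x^3 + 36x^2 + 432x + 663. Since g(x) = h(x + 12) where h(x) = x^3 - 1065, and h is irreducible over Q (because 1065 is not a perfect cube, so h has no rational root, and a monic cubic with no rational root is irreducible), g is also irreducible (irreducibility is preserved under the substitution x → x + 12). Hence m_α(x) = x^3 + 36x^2 + 432x + 663.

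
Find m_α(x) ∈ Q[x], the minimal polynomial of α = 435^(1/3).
m_α(x) = x^3 - 435

α satisfies α^3 = 435, so x^3 - 435 annihilates α. By the rational root test, a rational root p/q (in lowest terms) of x^3 - 435 would satisfy p^3 = 435 q^3, forcing q = 1 and p^3 = 435; but 435 is not a perfect cube, contradiction. A monic cubic over Q with no rational root is irreducible (any nontrivial factorization would include a linear factor). Hence x^3 - 435 is the minimal polynomial of α, and in particular [Q(α):Q] = 3.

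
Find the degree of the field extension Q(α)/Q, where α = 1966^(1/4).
[Q(α):Q] = 4

α is a root of x^4 - 1966. By Eisenstein's criterion at the prime p = 2 (which divides the constant term 1966 but p^2 = 4 does not, since 1966 is squarefree), x^4 - 1966 is irreducible over Q. Hence [Q(α):Q] = 4.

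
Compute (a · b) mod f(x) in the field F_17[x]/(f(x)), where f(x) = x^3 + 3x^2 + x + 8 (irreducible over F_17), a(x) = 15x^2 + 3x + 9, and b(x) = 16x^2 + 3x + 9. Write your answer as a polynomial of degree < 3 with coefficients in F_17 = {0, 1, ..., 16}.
a · b ≡ 8x^2 + 2x + 14 (mod f(x))

Multiply in F_17[x]: a(x)·b(x) = (15x^2 + 3x + 9)·(16x^2 + 3x + 9) = 2x^4 + 8x^3 + 16x^2 + 3x + 13. This has degree ≥ 3, so divide by f(x) over F_17: 2x^4 + 8x^3 + 16x^2 + 3x + 13 = (2x + 2)·(x^3 + 3x^2 + x + 8) + (8x^2 + 2x + 14). Hence a·b ≡ 8x^2 + 2x + 14 (mod f). (F_17[x]/(f) is a field with 17^3 = 4913 elements since f is irreducible of degree 3.)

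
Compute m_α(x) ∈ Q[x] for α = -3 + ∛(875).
m_α(x) = x^3 + 9x^2 + 27x - 848

Set β = α + 3 = ∛(875), so β^3 = 875. Then (α + 3)^3 - 875 = 0, i.e. α is a root of g(x) = (x + 3)^3 - 875 = x^3 + 9x^2 + 27x - 848. Since g(x) = h(x + 3) where h(x) = x^3 - 875, and h is irreducible over Q (because 875 is not a perfect cube, so h has no rational root, and a monic cubic with no rational root is irreducible), g is also irreducible (irreducibility is preserved under the substitution x → x + 3). Hence m_α(x) = x^3 + 9x^2 + 27x - 848.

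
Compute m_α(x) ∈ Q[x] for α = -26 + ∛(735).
m_α(x) = x^3 + 78x^2 + 2028x + 16841

Set β = α + 26 = ∛(735), so β^3 = 735. Then (α + 26)^3 - 735 = 0, i.e. α is a root of g(x) = (x + 26)^3 - 735 = x^3 + 78x^2 + 2028x + 16841. Since g(x) = h(x + 26) where h(x) = x^3 - 735, and h is irreducible over Q (because 735 is not a perfect cube, so h has no rational root, and a monic cubic with no rational root is irreducible), g is also irreducible (irreducibility is preserved under the substitution x → x + 26). Hence m_α(x) = x^3 + 78x^2 + 2028x + 16841.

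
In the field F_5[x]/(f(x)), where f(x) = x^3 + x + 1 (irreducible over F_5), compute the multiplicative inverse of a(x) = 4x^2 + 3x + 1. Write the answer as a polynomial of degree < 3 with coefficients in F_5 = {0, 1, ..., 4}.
a(x)^(-1) ≡ 2x^2 + 2x (mod f(x))

Since f is irreducible over F_5, F_5[x]/(f) is a field and a(x) ≠ 0 has an inverse. Apply the extended Euclidean algorithm to f(x) and a(x) in F_5[x]: f(x) = (4x + 2)·a(x) + (x + 4);  a(x) = (4x + 2)·(x + 4) + (3). The last nonzero remainder is the constant 3 = gcd(f, a) in F_5. Back-substituting through the division chain expresses 3 = s(x)·a(x) + t(x)·f(x) with s(x) ≡ x^2 + x (mod f), so (x^2 + x)·a(x) ≡ 3 (mod f). Multiplying by 3^(-1) ≡ 2 in F_5 gives a(x)^(-1) ≡ 2·(x^2 + x) ≡ 2x^2 + 2x (mod f). Check: (4x^2 + 3x + 1)·(2x^2 + 2x) = 3x^4 + 4x^3 + 3x^2 + 2x ≡ 1 (mod x^3 + x + 1).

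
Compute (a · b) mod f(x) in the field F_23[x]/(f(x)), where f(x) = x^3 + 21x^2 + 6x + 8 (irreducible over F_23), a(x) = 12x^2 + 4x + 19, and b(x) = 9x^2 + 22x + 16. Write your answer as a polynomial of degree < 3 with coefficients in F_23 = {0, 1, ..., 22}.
a · b ≡ 7x^2 + 18x + 17 (mod f(x))

Multiply in F_23[x]: a(x)·b(x) = (12x^2 + 4x + 19)·(9x^2 + 22x + 16) = 16x^4 + x^3 + 14x^2 + 22x + 5. This has degree ≥ 3, so divide by f(x) over F_23: 16x^4 + x^3 + 14x^2 + 22x + 5 = (16x + 10)·(x^3 + 21x^2 + 6x + 8) + (7x^2 + 18x + 17). Hence a·b ≡ 7x^2 + 18x + 17 (mod f). (F_23[x]/(f) is a field with 23^3 = 12167 elements since f is irreducible of degree 3.)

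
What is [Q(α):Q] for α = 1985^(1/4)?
[Q(α):Q] = 4

α is a root of x^4 - 1985. By Eisenstein's criterion at the prime p = 5 (which divides the constant term 1985 but p^2 = 25 does not, since 1985 is squarefree), x^4 - 1985 is irreducible over Q. Hence [Q(α):Q] = 4.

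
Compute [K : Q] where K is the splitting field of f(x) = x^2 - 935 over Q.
[K : Q] = 2

f(x) = x^2 - 935 factors as (x - √935)(x + √935). The splitting field is K = Q(√935). Since 935 is squarefree and > 1, it is not a perfect square, so x^2 - 935 is irreducible over Q and [Q(√935) : Q] = 2. Hence [K : Q] = 2.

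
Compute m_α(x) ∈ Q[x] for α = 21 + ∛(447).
m_α(x) = x^3 - 63x^2 + 1323x - 9708

Set β = α - 21 = ∛(447), so β^3 = 447. Then (α - 21)^3 - 447 = 0, i.e. α is a root of g(x) = (x - 21)^3 - 447 = x^3 - 63x^2 + 1323x - 9708. Since g(x) = h(x - 21) where h(x) = x^3 - 447, and h is irreducible over Q (because 447 is not a perfect cube, so h has no rational root, and a monic cubic with no rational root is irreducible), g is also irreducible (irreducibility is preserved under the substitution x → x - 21). Hence m_α(x) = x^3 - 63x^2 + 1323x - 9708.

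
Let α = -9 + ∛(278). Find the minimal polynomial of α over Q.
m_α(x) = x^3 + 27x^2 + 243x + 451

Set β = α + 9 = ∛(278), so β^3 = 278. Then (α + 9)^3 - 278 = 0, i.e. α is a root of g(x) = (x + 9)^3 - 278 = x^3 + 27x^2 + 243x + 451. Since g(x) = h(x + 9) where h(x) = x^3 - 278, and h is irreducible over Q (because 278 is not a perfect cube, so h has no rational root, and a monic cubic with no rational root is irreducible), g is also irreducible (irreducibility is preserved under the substitution x → x + 9). Hence m_α(x) = x^3 + 27x^2 + 243x + 451.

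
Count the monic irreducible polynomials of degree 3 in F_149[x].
There are 1102600 monic irreducible polynomials of degree 3 over F_149

Each element of F_{149^3} that lies in no proper subfield is a root of exactly one monic irreducible of degree 3 over F_149, and each such polynomial has 3 distinct roots in F_{149^3}. By Möbius inversion the count is N_149(3) = (1/3) Σ_{d|3} μ(3/d) · 149^d = (1/3)(μ(3)·149^1 + μ(1)·149^3) = 3307800/3 = 1102600.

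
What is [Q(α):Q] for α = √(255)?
[Q(α):Q] = 2

[Q(α):Q] equals the degree of the minimal polynomial of α. Here α^2 = 255 and x^2 - 255 is irreducible (d = 255 is squarefree, ≠ 1, hence not a square), so deg(m_α) = 2. Thus [Q(α):Q] = 2.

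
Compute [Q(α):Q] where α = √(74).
[Q(α):Q] = 2

[Q(α):Q] equals the degree of the minimal polynomial of α. Here α^2 = 74 and x^2 - 74 is irreducible (d = 74 is squarefree, ≠ 1, hence not a square), so deg(m_α) = 2. Thus [Q(α):Q] = 2.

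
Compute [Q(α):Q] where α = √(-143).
[Q(α):Q] = 2

[Q(α):Q] equals the degree of the minimal polynomial of α. Here α^2 = -143 and x^2 + 143 is irreducible (d = -143 is squarefree, ≠ 1, hence not a square), so deg(m_α) = 2. Thus [Q(α):Q] = 2.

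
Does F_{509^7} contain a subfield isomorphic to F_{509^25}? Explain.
No: F_{509^25} is not a subfield of F_{509^7}

F_{p^m} embeds in F_{p^n} iff m | n. Here 25 ∤ 7 (since 7 = 0·25 + 7 with remainder 7 ≠ 0), so F_{509^25} is not a subfield of F_{509^7}. Equivalently: if it were, the tower law would give 25 = [F_{509^25}:F_509] dividing [F_{509^7}:F_509] = 7, contradiction.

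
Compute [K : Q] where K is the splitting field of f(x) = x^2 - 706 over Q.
[K : Q] = 2

f(x) = x^2 - 706 factors as (x - √706)(x + √706). The splitting field is K = Q(√706). Since 706 is squarefree and > 1, it is not a perfect square, so x^2 - 706 is irreducible over Q and [Q(√706) : Q] = 2. Hence [K : Q] = 2.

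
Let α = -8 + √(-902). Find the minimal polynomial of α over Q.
m_α(x) = x^2 + 16x + 966

From α + 8 = √(-902), squaring gives (α + 8)^2 = -902, i.e. α^2 + 16α + 64 = -902, so α^2 + 16α + 966 = 0. The discriminant of x^2 + 16x + 966 is (16)^2 - 4·(966) = 256 - 3864 = -3608, and 4·(-902) is not a perfect square in Q since -902 is squarefree and ≠ 1. Hence x^2 + 16x + 966 is irreducible over Q and is the minimal polynomial of α.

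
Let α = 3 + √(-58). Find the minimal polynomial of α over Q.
m_α(x) = x^2 - 6x + 67

From α - 3 = √(-58), squaring gives (α - 3)^2 = -58, i.e. α^2 - 6α + 9 = -58, so α^2 - 6α + 67 = 0. The discriminant of x^2 - 6x + 67 is (-6)^2 - 4·(67) = 36 - 268 = -232, and 4·(-58) is not a perfect square in Q since -58 is squarefree and ≠ 1. Hence x^2 - 6x + 67 is irreducible over Q and is the minimal polynomial of α.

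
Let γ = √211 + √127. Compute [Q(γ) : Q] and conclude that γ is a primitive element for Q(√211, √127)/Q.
[Q(γ) : Q] = 4 (equivalently, Q(γ) = Q(√211, √127))

Obviously Q(γ) ⊆ Q(√211, √127), and [Q(√211, √127):Q] = 4 (since 211, 127 are distinct squarefree integers > 1 with 26797 not a perfect square). To show equality we compute the minimal polynomial of γ. From γ = √211 + √127: γ^2 = 211 + 2√(26797) + 127 = 338 + 2√(26797), so γ^2 - 338 = 2√(26797); squaring, (γ^2 - 338)^2 = 4·26797, i.e. γ^4 - 676γ^2 + 114244 - 107188 = 0, i.e. γ^4 - 676γ^2 + 7056 = 0. So γ is a root of x^4 - 676x^2 + 7056. This polynomial is irreducible over Q: it has no rational root (each ±√211 ± √127 is irrational), and any factorization into two quadratics over Q would force √(26797) ∈ Q (pairing opposite roots) or √211, √127 ∈ Q (other pairings), all impossible. Hence [Q(γ):Q] = 4 = [Q(√211, √127):Q], so Q(γ) = Q(√211, √127).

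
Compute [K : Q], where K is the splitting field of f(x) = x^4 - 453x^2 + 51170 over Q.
[K : Q] = 4

Solving the quadratic in x^2: x^2 = (453 ± √(453^2 - 4·51170))/2 = (453 ± √529)/2 = (453 ± 23)/2, giving x^2 = 215 or x^2 = 238. So f(x) = (x^2 - 215)(x^2 - 238) and the roots of f are ±√215, ±√238. Hence the splitting field is K = Q(√215, √238). Since 215 and 238 are distinct squarefree integers > 1, their product 51170 is not a perfect square, so √238 ∉ Q(√215). By the tower law [K:Q] = [Q(√215,√238):Q(√215)] · [Q(√215):Q] = 2 · 2 = 4.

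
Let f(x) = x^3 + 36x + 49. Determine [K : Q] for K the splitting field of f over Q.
[K : Q] = 6

By the rational root test, any rational root of the monic integer polynomial f(x) = x^3 + 36x + 49 must be an integer dividing the constant term 49, i.e. one of ±{1, 7, 49}. Evaluating: f(1) = 86, f(-1) = 12, f(7) = 644, f(-7) = -546, f(49) = 119462, f(-49) = -119364; none is 0, so f has no rational root and is therefore irreducible over Q (a cubic with no linear factor over a field is irreducible). For an irreducible cubic, the Galois group is A_3 or S_3 according as the discriminant disc(f) = -4a^3 - 27b^2 = -4·(36)^3 - 27·(49)^2 = -251451 is or is not a square in Q. Here disc(f) = -251451 is not a perfect square in Q, so the Galois group of f over Q is not contained in A_3 and must be all of S_3. The splitting field has degree |S_3| = 6 over Q, so [K : Q] = 6.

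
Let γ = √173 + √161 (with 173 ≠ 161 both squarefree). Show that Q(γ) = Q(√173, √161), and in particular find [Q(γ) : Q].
[Q(γ) : Q] = 4 (equivalently, Q(γ) = Q(√173, √161))

Obviously Q(γ) ⊆ Q(√173, √161), and [Q(√173, √161):Q] = 4 (since 173, 161 are distinct squarefree integers > 1 with 27853 not a perfect square). To show equality we compute the minimal polynomial of γ. From γ = √173 + √161: γ^2 = 173 + 2√(27853) + 161 = 334 + 2√(27853), so γ^2 - 334 = 2√(27853); squaring, (γ^2 - 334)^2 = 4·27853, i.e. γ^4 - 668γ^2 + 111556 - 111412 = 0, i.e. γ^4 - 668γ^2 + 144 = 0. So γ is a root of x^4 - 668x^2 + 144. This polynomial is irreducible over Q: it has no rational root (each ±√173 ± √161 is irrational), and any factorization into two quadratics over Q would force √(27853) ∈ Q (pairing opposite roots) or √173, √161 ∈ Q (other pairings), all impossible. Hence [Q(γ):Q] = 4 = [Q(√173, √161):Q], so Q(γ) = Q(√173, √161).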